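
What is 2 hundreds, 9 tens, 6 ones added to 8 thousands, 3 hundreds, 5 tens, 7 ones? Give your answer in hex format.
Convert 2 hundreds, 9 tens, 6 ones (place-value notation) → 2×100 + 9×10 + 6 = 296 (decimal)
Convert 8 thousands, 3 hundreds, 5 tens, 7 ones (place-value notation) → 8×1000 + 3×100 + 5×10 + 7 = 8357 (decimal)
Compute 296 + 8357 = 8653
Convert 8653 (decimal) → 8653 = 2×4096 + 1×256 + 12×16 + 13 → 0x21CD (hexadecimal)
0x21CD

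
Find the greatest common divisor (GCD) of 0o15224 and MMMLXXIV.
Convert 0o15224 (octal) → 1×4096 + 5×512 + 2×64 + 2×8 + 4 = 6804 (decimal)
Convert MMMLXXIV (Roman numeral) → 1000 + 1000 + 1000 + 50 + 10 + 10 + 4 = 3074 (decimal)
Compute gcd(6804, 3074) = 2
2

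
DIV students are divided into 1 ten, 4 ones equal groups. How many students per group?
Convert DIV (Roman numeral) → 500 + 4 = 504 (decimal)
Convert 1 ten, 4 ones (place-value notation) → 1×10 + 4 = 14 (decimal)
Compute 504 ÷ 14 = 36
36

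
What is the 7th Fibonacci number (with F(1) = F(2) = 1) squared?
The 7th Fibonacci number (with F(1) = F(2) = 1): 1, 1, 2, 3, 5, 8, 13 → 13
Compute 13² = 13 × 13 = 169
169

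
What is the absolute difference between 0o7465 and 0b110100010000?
Convert 0o7465 (octal) → 7×512 + 4×64 + 6×8 + 5 = 3893 (decimal)
Convert 0b110100010000 (binary) → 2048 + 1024 + 256 + 16 = 3344 (decimal)
Compute |3893 - 3344| = 549
549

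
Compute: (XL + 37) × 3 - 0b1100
Convert XL (Roman numeral) → 40 (decimal)
Convert 0b1100 (binary) → 8 + 4 = 12 (decimal)
Expression in decimal: (40 + 37) × 3 - 12
Parentheses first: 40 + 37 = 77
Multiply: 77 × 3 = 231
Subtract: 231 - 12 = 219
219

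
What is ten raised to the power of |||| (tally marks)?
Convert ten (English words) → 10 (decimal)
Convert |||| (tally marks) → 4 (decimal)
Compute 10 ^ 4 = 10000
10000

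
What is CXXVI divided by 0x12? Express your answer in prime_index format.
Convert CXXVI (Roman numeral) → 100 + 10 + 10 + 5 + 1 = 126 (decimal)
Convert 0x12 (hexadecimal) → 1×16 + 2 = 18 (decimal)
Compute 126 ÷ 18 = 7
Convert 7 (decimal) → the 4th prime (prime index)
the 4th prime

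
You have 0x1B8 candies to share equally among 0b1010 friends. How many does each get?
Convert 0x1B8 (hexadecimal) → 1×256 + 11×16 + 8 = 440 (decimal)
Convert 0b1010 (binary) → 8 + 2 = 10 (decimal)
Compute 440 ÷ 10 = 44
44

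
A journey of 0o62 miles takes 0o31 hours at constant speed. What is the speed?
Convert 0o62 (octal) → 6×8 + 2 = 50 (decimal)
Convert 0o31 (octal) → 3×8 + 1 = 25 (decimal)
Compute 50 ÷ 25 = 2
2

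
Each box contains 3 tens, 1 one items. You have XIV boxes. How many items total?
Convert 3 tens, 1 one (place-value notation) → 3×10 + 1 = 31 (decimal)
Convert XIV (Roman numeral) → 10 + 4 = 14 (decimal)
Compute 31 × 14 = 434
434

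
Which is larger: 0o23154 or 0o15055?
Convert 0o23154 (octal) → 2×4096 + 3×512 + 1×64 + 5×8 + 4 = 9836 (decimal)
Convert 0o15055 (octal) → 1×4096 + 5×512 + 5×8 + 5 = 6701 (decimal)
Compare 9836 vs 6701: larger = 9836
9836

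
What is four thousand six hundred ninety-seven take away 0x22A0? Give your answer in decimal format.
Convert four thousand six hundred ninety-seven (English words) → 4×1000 + 6×100 + 97 = 4697 (decimal)
Convert 0x22A0 (hexadecimal) → 2×4096 + 2×256 + 10×16 = 8864 (decimal)
Compute 4697 - 8864 = -4167
-4167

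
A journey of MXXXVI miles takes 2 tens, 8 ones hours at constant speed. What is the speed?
Convert MXXXVI (Roman numeral) → 1000 + 10 + 10 + 10 + 5 + 1 = 1036 (decimal)
Convert 2 tens, 8 ones (place-value notation) → 2×10 + 8 = 28 (decimal)
Compute 1036 ÷ 28 = 37
37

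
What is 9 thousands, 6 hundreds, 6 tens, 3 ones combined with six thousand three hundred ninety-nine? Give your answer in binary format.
Convert 9 thousands, 6 hundreds, 6 tens, 3 ones (place-value notation) → 9×1000 + 6×100 + 6×10 + 3 = 9663 (decimal)
Convert six thousand three hundred ninety-nine (English words) → 6×1000 + 3×100 + 99 = 6399 (decimal)
Compute 9663 + 6399 = 16062
Convert 16062 (decimal) → 16062 = 8192 + 4096 + 2048 + 1024 + 512 + 128 + 32 + 16 + 8 + 4 + 2 → 0b11111010111110 (binary)
0b11111010111110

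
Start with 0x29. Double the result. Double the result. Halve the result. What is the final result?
Convert 0x29 (hexadecimal) → 2×16 + 9 = 41 (decimal)
Start: 41
41 × 2 = 82
82 × 2 = 164
164 ÷ 2 = 82
82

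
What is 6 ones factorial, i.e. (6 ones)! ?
Convert 6 ones (place-value notation) → 6 (decimal)
Compute 6! = 720
720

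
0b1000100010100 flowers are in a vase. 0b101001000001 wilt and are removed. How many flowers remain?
Convert 0b1000100010100 (binary) → 4096 + 256 + 16 + 4 = 4372 (decimal)
Convert 0b101001000001 (binary) → 2048 + 512 + 64 + 1 = 2625 (decimal)
Compute 4372 - 2625 = 1747
1747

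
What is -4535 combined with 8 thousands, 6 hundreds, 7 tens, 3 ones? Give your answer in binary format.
Convert 8 thousands, 6 hundreds, 7 tens, 3 ones (place-value notation) → 8×1000 + 6×100 + 7×10 + 3 = 8673 (decimal)
Compute -4535 + 8673 = 4138
Convert 4138 (decimal) → 4138 = 4096 + 32 + 8 + 2 → 0b1000000101010 (binary)
0b1000000101010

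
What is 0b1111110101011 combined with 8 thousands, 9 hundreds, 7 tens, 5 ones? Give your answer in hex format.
Convert 0b1111110101011 (binary) → 4096 + 2048 + 1024 + 512 + 256 + 128 + 32 + 8 + 2 + 1 = 8107 (decimal)
Convert 8 thousands, 9 hundreds, 7 tens, 5 ones (place-value notation) → 8×1000 + 9×100 + 7×10 + 5 = 8975 (decimal)
Compute 8107 + 8975 = 17082
Convert 17082 (decimal) → 17082 = 4×4096 + 2×256 + 11×16 + 10 → 0x42BA (hexadecimal)
0x42BA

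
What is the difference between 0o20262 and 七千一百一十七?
Convert 0o20262 (octal) → 2×4096 + 2×64 + 6×8 + 2 = 8370 (decimal)
Convert 七千一百一十七 (Chinese numeral) → 7×1000 + 1×100 + 1×10 + 7 = 7117 (decimal)
Difference: |8370 - 7117| = 1253
1253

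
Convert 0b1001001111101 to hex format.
Convert 0b1001001111101 (binary) → 4096 + 512 + 64 + 32 + 16 + 8 + 4 + 1 = 4733 (decimal)
Convert 4733 (decimal) → 4733 = 1×4096 + 2×256 + 7×16 + 13 → 0x127D (hexadecimal)
0x127D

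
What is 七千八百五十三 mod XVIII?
Convert 七千八百五十三 (Chinese numeral) → 7×1000 + 8×100 + 5×10 + 3 = 7853 (decimal)
Convert XVIII (Roman numeral) → 10 + 5 + 1 + 1 + 1 = 18 (decimal)
Compute 7853 mod 18 = 5
5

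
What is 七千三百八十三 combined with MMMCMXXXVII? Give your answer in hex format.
Convert 七千三百八十三 (Chinese numeral) → 7×1000 + 3×100 + 8×10 + 3 = 7383 (decimal)
Convert MMMCMXXXVII (Roman numeral) → 1000 + 1000 + 1000 + 900 + 10 + 10 + 10 + 5 + 1 + 1 = 3937 (decimal)
Compute 7383 + 3937 = 11320
Convert 11320 (decimal) → 11320 = 2×4096 + 12×256 + 3×16 + 8 → 0x2C38 (hexadecimal)
0x2C38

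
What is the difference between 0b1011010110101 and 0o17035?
Convert 0b1011010110101 (binary) → 4096 + 1024 + 512 + 128 + 32 + 16 + 4 + 1 = 5813 (decimal)
Convert 0o17035 (octal) → 1×4096 + 7×512 + 3×8 + 5 = 7709 (decimal)
Difference: |5813 - 7709| = 1896
1896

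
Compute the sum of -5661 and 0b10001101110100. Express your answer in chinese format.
Convert 0b10001101110100 (binary) → 8192 + 512 + 256 + 64 + 32 + 16 + 4 = 9076 (decimal)
Compute -5661 + 9076 = 3415
Convert 3415 (decimal) → 3415 = 3×1000 + 4×100 + 1×10 + 5 → 三千四百一十五 (Chinese numeral)
三千四百一十五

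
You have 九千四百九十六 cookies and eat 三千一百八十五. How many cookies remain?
Convert 九千四百九十六 (Chinese numeral) → 9×1000 + 4×100 + 9×10 + 6 = 9496 (decimal)
Convert 三千一百八十五 (Chinese numeral) → 3×1000 + 1×100 + 8×10 + 5 = 3185 (decimal)
Compute 9496 - 3185 = 6311
6311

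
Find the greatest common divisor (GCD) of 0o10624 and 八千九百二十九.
Convert 0o10624 (octal) → 1×4096 + 6×64 + 2×8 + 4 = 4500 (decimal)
Convert 八千九百二十九 (Chinese numeral) → 8×1000 + 9×100 + 2×10 + 9 = 8929 (decimal)
Compute gcd(4500, 8929) = 1
1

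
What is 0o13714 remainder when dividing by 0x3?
Convert 0o13714 (octal) → 1×4096 + 3×512 + 7×64 + 1×8 + 4 = 6092 (decimal)
Convert 0x3 (hexadecimal) → 3 (decimal)
Compute 6092 mod 3 = 2
2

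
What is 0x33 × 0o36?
Convert 0x33 (hexadecimal) → 3×16 + 3 = 51 (decimal)
Convert 0o36 (octal) → 3×8 + 6 = 30 (decimal)
Compute 51 × 30 = 1530
1530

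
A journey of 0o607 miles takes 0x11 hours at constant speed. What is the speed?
Convert 0o607 (octal) → 6×64 + 7 = 391 (decimal)
Convert 0x11 (hexadecimal) → 1×16 + 1 = 17 (decimal)
Compute 391 ÷ 17 = 23
23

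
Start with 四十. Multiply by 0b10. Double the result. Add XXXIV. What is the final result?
Convert 四十 (Chinese numeral) → 4×10 = 40 (decimal)
Start: 40
Convert 0b10 (binary) → 2 (decimal)
40 × 2 = 80
80 × 2 = 160
Convert XXXIV (Roman numeral) → 10 + 10 + 10 + 4 = 34 (decimal)
160 + 34 = 194
194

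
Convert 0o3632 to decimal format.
Convert 0o3632 (octal) → 3×512 + 6×64 + 3×8 + 2 = 1946 (decimal)
1946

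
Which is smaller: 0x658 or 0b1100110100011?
Convert 0x658 (hexadecimal) → 6×256 + 5×16 + 8 = 1624 (decimal)
Convert 0b1100110100011 (binary) → 4096 + 2048 + 256 + 128 + 32 + 2 + 1 = 6563 (decimal)
Compare 1624 vs 6563: smaller = 1624
1624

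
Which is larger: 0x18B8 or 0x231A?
Convert 0x18B8 (hexadecimal) → 1×4096 + 8×256 + 11×16 + 8 = 6328 (decimal)
Convert 0x231A (hexadecimal) → 2×4096 + 3×256 + 1×16 + 10 = 8986 (decimal)
Compare 6328 vs 8986: larger = 8986
8986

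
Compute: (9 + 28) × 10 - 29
Parentheses first: 9 + 28 = 37
Multiply: 37 × 10 = 370
Subtract: 370 - 29 = 341
341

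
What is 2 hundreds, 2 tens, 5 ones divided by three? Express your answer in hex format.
Convert 2 hundreds, 2 tens, 5 ones (place-value notation) → 2×100 + 2×10 + 5 = 225 (decimal)
Convert three (English words) → 3 (decimal)
Compute 225 ÷ 3 = 75
Convert 75 (decimal) → 75 = 4×16 + 11 → 0x4B (hexadecimal)
0x4B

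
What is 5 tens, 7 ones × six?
Convert 5 tens, 7 ones (place-value notation) → 5×10 + 7 = 57 (decimal)
Convert six (English words) → 6 (decimal)
Compute 57 × 6 = 342
342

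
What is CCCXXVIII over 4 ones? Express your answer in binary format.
Convert CCCXXVIII (Roman numeral) → 100 + 100 + 100 + 10 + 10 + 5 + 1 + 1 + 1 = 328 (decimal)
Convert 4 ones (place-value notation) → 4 (decimal)
Compute 328 ÷ 4 = 82
Convert 82 (decimal) → 82 = 64 + 16 + 2 → 0b1010010 (binary)
0b1010010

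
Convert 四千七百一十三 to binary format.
Convert 四千七百一十三 (Chinese numeral) → 4×1000 + 7×100 + 1×10 + 3 = 4713 (decimal)
Convert 4713 (decimal) → 4713 = 4096 + 512 + 64 + 32 + 8 + 1 → 0b1001001101001 (binary)
0b1001001101001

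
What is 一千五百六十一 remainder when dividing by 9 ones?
Convert 一千五百六十一 (Chinese numeral) → 1×1000 + 5×100 + 6×10 + 1 = 1561 (decimal)
Convert 9 ones (place-value notation) → 9 (decimal)
Compute 1561 mod 9 = 4
4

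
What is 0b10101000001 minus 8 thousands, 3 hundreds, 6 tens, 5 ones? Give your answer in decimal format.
Convert 0b10101000001 (binary) → 1024 + 256 + 64 + 1 = 1345 (decimal)
Convert 8 thousands, 3 hundreds, 6 tens, 5 ones (place-value notation) → 8×1000 + 3×100 + 6×10 + 5 = 8365 (decimal)
Compute 1345 - 8365 = -7020
-7020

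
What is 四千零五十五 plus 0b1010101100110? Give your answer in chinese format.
Convert 四千零五十五 (Chinese numeral) → 4×1000 + 5×10 + 5 = 4055 (decimal)
Convert 0b1010101100110 (binary) → 4096 + 1024 + 256 + 64 + 32 + 4 + 2 = 5478 (decimal)
Compute 4055 + 5478 = 9533
Convert 9533 (decimal) → 9533 = 9×1000 + 5×100 + 3×10 + 3 → 九千五百三十三 (Chinese numeral)
九千五百三十三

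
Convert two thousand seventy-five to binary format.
Convert two thousand seventy-five (English words) → 2×1000 + 75 = 2075 (decimal)
Convert 2075 (decimal) → 2075 = 2048 + 16 + 8 + 2 + 1 → 0b100000011011 (binary)
0b100000011011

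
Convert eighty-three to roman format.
Convert eighty-three (English words) → 83 (decimal)
Convert 83 (decimal) → 83 = 50 + 10 + 10 + 10 + 1 + 1 + 1 → LXXXIII (Roman numeral)
LXXXIII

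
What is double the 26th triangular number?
The 26th triangular number = 26×27/2 = 351
Compute 351 × 2 = 702
702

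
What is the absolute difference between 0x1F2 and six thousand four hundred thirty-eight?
Convert 0x1F2 (hexadecimal) → 1×256 + 15×16 + 2 = 498 (decimal)
Convert six thousand four hundred thirty-eight (English words) → 6×1000 + 4×100 + 38 = 6438 (decimal)
Compute |498 - 6438| = 5940
5940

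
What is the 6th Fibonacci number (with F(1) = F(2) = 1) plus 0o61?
The 6th Fibonacci number (with F(1) = F(2) = 1): 1, 1, 2, 3, 5, 8 → 8
Convert 0o61 (octal) → 6×8 + 1 = 49 (decimal)
Compute 8 + 49 = 57
57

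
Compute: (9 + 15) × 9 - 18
Parentheses first: 9 + 15 = 24
Multiply: 24 × 9 = 216
Subtract: 216 - 18 = 198
198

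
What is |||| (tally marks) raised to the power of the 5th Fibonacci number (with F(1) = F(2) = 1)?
Convert |||| (tally marks) → 4 (decimal)
Convert the 5th Fibonacci number (with F(1) = F(2) = 1) (Fibonacci index) → 1, 1, 2, 3, 5 → 5 (decimal)
Compute 4 ^ 5 = 1024
1024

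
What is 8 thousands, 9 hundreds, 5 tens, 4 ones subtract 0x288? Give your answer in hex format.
Convert 8 thousands, 9 hundreds, 5 tens, 4 ones (place-value notation) → 8×1000 + 9×100 + 5×10 + 4 = 8954 (decimal)
Convert 0x288 (hexadecimal) → 2×256 + 8×16 + 8 = 648 (decimal)
Compute 8954 - 648 = 8306
Convert 8306 (decimal) → 8306 = 2×4096 + 7×16 + 2 → 0x2072 (hexadecimal)
0x2072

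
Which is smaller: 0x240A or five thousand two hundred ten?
Convert 0x240A (hexadecimal) → 2×4096 + 4×256 + 10 = 9226 (decimal)
Convert five thousand two hundred ten (English words) → 5×1000 + 2×100 + 10 = 5210 (decimal)
Compare 9226 vs 5210: smaller = 5210
5210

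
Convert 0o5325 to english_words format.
Convert 0o5325 (octal) → 5×512 + 3×64 + 2×8 + 5 = 2773 (decimal)
Convert 2773 (decimal) → 2773 = 2×1000 + 7×100 + 73 → two thousand seven hundred seventy-three (English words)
two thousand seven hundred seventy-three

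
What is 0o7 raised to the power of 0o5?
Convert 0o7 (octal) → 7 (decimal)
Convert 0o5 (octal) → 5 (decimal)
Compute 7 ^ 5 = 16807
16807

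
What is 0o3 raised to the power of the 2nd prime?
Convert 0o3 (octal) → 3 (decimal)
Convert the 2nd prime (prime index) → 3 (decimal)
Compute 3 ^ 3 = 27
27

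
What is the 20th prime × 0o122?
Convert the 20th prime (prime index) → 71 (decimal)
Convert 0o122 (octal) → 1×64 + 2×8 + 2 = 82 (decimal)
Compute 71 × 82 = 5822
5822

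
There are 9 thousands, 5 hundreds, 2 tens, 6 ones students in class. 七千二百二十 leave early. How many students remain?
Convert 9 thousands, 5 hundreds, 2 tens, 6 ones (place-value notation) → 9×1000 + 5×100 + 2×10 + 6 = 9526 (decimal)
Convert 七千二百二十 (Chinese numeral) → 7×1000 + 2×100 + 2×10 = 7220 (decimal)
Compute 9526 - 7220 = 2306
2306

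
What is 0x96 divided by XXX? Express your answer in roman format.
Convert 0x96 (hexadecimal) → 9×16 + 6 = 150 (decimal)
Convert XXX (Roman numeral) → 10 + 10 + 10 = 30 (decimal)
Compute 150 ÷ 30 = 5
Convert 5 (decimal) → V (Roman numeral)
V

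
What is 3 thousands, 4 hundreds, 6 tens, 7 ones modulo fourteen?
Convert 3 thousands, 4 hundreds, 6 tens, 7 ones (place-value notation) → 3×1000 + 4×100 + 6×10 + 7 = 3467 (decimal)
Convert fourteen (English words) → 14 (decimal)
Compute 3467 mod 14 = 9
9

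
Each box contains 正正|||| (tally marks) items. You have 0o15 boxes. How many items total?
Convert 正正|||| (tally marks) → 5 + 5 + 4 = 14 (decimal)
Convert 0o15 (octal) → 1×8 + 5 = 13 (decimal)
Compute 14 × 13 = 182
182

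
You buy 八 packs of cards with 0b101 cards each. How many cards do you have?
Convert 0b101 (binary) → 4 + 1 = 5 (decimal)
Convert 八 (Chinese numeral) → 8 (decimal)
Compute 5 × 8 = 40
40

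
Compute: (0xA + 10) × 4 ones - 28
Convert 0xA (hexadecimal) → 10 (decimal)
Convert 4 ones (place-value notation) → 4 (decimal)
Expression in decimal: (10 + 10) × 4 - 28
Parentheses first: 10 + 10 = 20
Multiply: 20 × 4 = 80
Subtract: 80 - 28 = 52
52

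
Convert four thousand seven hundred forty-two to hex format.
Convert four thousand seven hundred forty-two (English words) → 4×1000 + 7×100 + 42 = 4742 (decimal)
Convert 4742 (decimal) → 4742 = 1×4096 + 2×256 + 8×16 + 6 → 0x1286 (hexadecimal)
0x1286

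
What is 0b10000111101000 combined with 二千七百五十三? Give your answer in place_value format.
Convert 0b10000111101000 (binary) → 8192 + 256 + 128 + 64 + 32 + 8 = 8680 (decimal)
Convert 二千七百五十三 (Chinese numeral) → 2×1000 + 7×100 + 5×10 + 3 = 2753 (decimal)
Compute 8680 + 2753 = 11433
Convert 11433 (decimal) → 11433 = 11×1000 + 4×100 + 3×10 + 3 → 11 thousands, 4 hundreds, 3 tens, 3 ones (place-value notation)
11 thousands, 4 hundreds, 3 tens, 3 ones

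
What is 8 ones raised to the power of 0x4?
Convert 8 ones (place-value notation) → 8 (decimal)
Convert 0x4 (hexadecimal) → 4 (decimal)
Compute 8 ^ 4 = 4096
4096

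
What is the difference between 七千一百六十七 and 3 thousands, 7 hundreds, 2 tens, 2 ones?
Convert 七千一百六十七 (Chinese numeral) → 7×1000 + 1×100 + 6×10 + 7 = 7167 (decimal)
Convert 3 thousands, 7 hundreds, 2 tens, 2 ones (place-value notation) → 3×1000 + 7×100 + 2×10 + 2 = 3722 (decimal)
Difference: |7167 - 3722| = 3445
3445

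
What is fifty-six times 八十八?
Convert fifty-six (English words) → 56 (decimal)
Convert 八十八 (Chinese numeral) → 8×10 + 8 = 88 (decimal)
Compute 56 × 88 = 4928
4928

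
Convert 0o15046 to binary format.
Convert 0o15046 (octal) → 1×4096 + 5×512 + 4×8 + 6 = 6694 (decimal)
Convert 6694 (decimal) → 6694 = 4096 + 2048 + 512 + 32 + 4 + 2 → 0b1101000100110 (binary)
0b1101000100110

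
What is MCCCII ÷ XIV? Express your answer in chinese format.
Convert MCCCII (Roman numeral) → 1000 + 100 + 100 + 100 + 1 + 1 = 1302 (decimal)
Convert XIV (Roman numeral) → 10 + 4 = 14 (decimal)
Compute 1302 ÷ 14 = 93
Convert 93 (decimal) → 93 = 9×10 + 3 → 九十三 (Chinese numeral)
九十三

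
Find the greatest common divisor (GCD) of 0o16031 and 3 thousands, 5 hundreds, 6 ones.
Convert 0o16031 (octal) → 1×4096 + 6×512 + 3×8 + 1 = 7193 (decimal)
Convert 3 thousands, 5 hundreds, 6 ones (place-value notation) → 3×1000 + 5×100 + 6 = 3506 (decimal)
Compute gcd(7193, 3506) = 1
1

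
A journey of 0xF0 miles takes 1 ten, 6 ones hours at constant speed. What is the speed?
Convert 0xF0 (hexadecimal) → 15×16 = 240 (decimal)
Convert 1 ten, 6 ones (place-value notation) → 1×10 + 6 = 16 (decimal)
Compute 240 ÷ 16 = 15
15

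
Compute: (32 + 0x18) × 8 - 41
Convert 0x18 (hexadecimal) → 1×16 + 8 = 24 (decimal)
Expression in decimal: (32 + 24) × 8 - 41
Parentheses first: 32 + 24 = 56
Multiply: 56 × 8 = 448
Subtract: 448 - 41 = 407
407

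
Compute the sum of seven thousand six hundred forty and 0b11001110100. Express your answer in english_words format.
Convert seven thousand six hundred forty (English words) → 7×1000 + 6×100 + 40 = 7640 (decimal)
Convert 0b11001110100 (binary) → 1024 + 512 + 64 + 32 + 16 + 4 = 1652 (decimal)
Compute 7640 + 1652 = 9292
Convert 9292 (decimal) → 9292 = 9×1000 + 2×100 + 92 → nine thousand two hundred ninety-two (English words)
nine thousand two hundred ninety-two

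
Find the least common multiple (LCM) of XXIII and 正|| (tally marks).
Convert XXIII (Roman numeral) → 10 + 10 + 1 + 1 + 1 = 23 (decimal)
Convert 正|| (tally marks) → 5 + 2 = 7 (decimal)
Compute lcm(23, 7) = 161
161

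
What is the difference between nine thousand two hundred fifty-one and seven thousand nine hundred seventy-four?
Convert nine thousand two hundred fifty-one (English words) → 9×1000 + 2×100 + 51 = 9251 (decimal)
Convert seven thousand nine hundred seventy-four (English words) → 7×1000 + 9×100 + 74 = 7974 (decimal)
Difference: |9251 - 7974| = 1277
1277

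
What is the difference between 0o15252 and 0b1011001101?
Convert 0o15252 (octal) → 1×4096 + 5×512 + 2×64 + 5×8 + 2 = 6826 (decimal)
Convert 0b1011001101 (binary) → 512 + 128 + 64 + 8 + 4 + 1 = 717 (decimal)
Difference: |6826 - 717| = 6109
6109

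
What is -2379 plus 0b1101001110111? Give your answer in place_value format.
Convert 0b1101001110111 (binary) → 4096 + 2048 + 512 + 64 + 32 + 16 + 4 + 2 + 1 = 6775 (decimal)
Compute -2379 + 6775 = 4396
Convert 4396 (decimal) → 4396 = 4×1000 + 3×100 + 9×10 + 6 → 4 thousands, 3 hundreds, 9 tens, 6 ones (place-value notation)
4 thousands, 3 hundreds, 9 tens, 6 ones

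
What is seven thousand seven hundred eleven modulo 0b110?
Convert seven thousand seven hundred eleven (English words) → 7×1000 + 7×100 + 11 = 7711 (decimal)
Convert 0b110 (binary) → 4 + 2 = 6 (decimal)
Compute 7711 mod 6 = 1
1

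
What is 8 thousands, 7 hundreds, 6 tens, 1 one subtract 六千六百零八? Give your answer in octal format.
Convert 8 thousands, 7 hundreds, 6 tens, 1 one (place-value notation) → 8×1000 + 7×100 + 6×10 + 1 = 8761 (decimal)
Convert 六千六百零八 (Chinese numeral) → 6×1000 + 6×100 + 8 = 6608 (decimal)
Compute 8761 - 6608 = 2153
Convert 2153 (decimal) → 2153 = 4×512 + 1×64 + 5×8 + 1 → 0o4151 (octal)
0o4151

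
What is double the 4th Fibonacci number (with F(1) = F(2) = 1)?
The 4th Fibonacci number (with F(1) = F(2) = 1): 1, 1, 2, 3 → 3
Compute 3 × 2 = 6
6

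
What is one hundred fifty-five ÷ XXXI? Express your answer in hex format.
Convert one hundred fifty-five (English words) → 1×100 + 55 = 155 (decimal)
Convert XXXI (Roman numeral) → 10 + 10 + 10 + 1 = 31 (decimal)
Compute 155 ÷ 31 = 5
Convert 5 (decimal) → 0x5 (hexadecimal)
0x5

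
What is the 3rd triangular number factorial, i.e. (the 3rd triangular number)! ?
Convert the 3rd triangular number (triangular index) → 3×4/2 = 6 (decimal)
Compute 6! = 720
720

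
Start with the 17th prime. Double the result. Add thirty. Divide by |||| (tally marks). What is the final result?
Convert the 17th prime (prime index) → 59 (decimal)
Start: 59
59 × 2 = 118
Convert thirty (English words) → 30 (decimal)
118 + 30 = 148
Convert |||| (tally marks) → 4 (decimal)
148 ÷ 4 = 37
37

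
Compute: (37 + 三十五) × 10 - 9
Convert 三十五 (Chinese numeral) → 3×10 + 5 = 35 (decimal)
Expression in decimal: (37 + 35) × 10 - 9
Parentheses first: 37 + 35 = 72
Multiply: 72 × 10 = 720
Subtract: 720 - 9 = 711
711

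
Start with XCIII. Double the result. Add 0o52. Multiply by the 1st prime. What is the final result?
Convert XCIII (Roman numeral) → 90 + 1 + 1 + 1 = 93 (decimal)
Start: 93
93 × 2 = 186
Convert 0o52 (octal) → 5×8 + 2 = 42 (decimal)
186 + 42 = 228
Convert the 1st prime (prime index) → 2 (decimal)
228 × 2 = 456
456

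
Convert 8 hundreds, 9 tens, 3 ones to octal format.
Convert 8 hundreds, 9 tens, 3 ones (place-value notation) → 8×100 + 9×10 + 3 = 893 (decimal)
Convert 893 (decimal) → 893 = 1×512 + 5×64 + 7×8 + 5 → 0o1575 (octal)
0o1575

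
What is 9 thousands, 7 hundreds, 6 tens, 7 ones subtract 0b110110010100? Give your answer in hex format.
Convert 9 thousands, 7 hundreds, 6 tens, 7 ones (place-value notation) → 9×1000 + 7×100 + 6×10 + 7 = 9767 (decimal)
Convert 0b110110010100 (binary) → 2048 + 1024 + 256 + 128 + 16 + 4 = 3476 (decimal)
Compute 9767 - 3476 = 6291
Convert 6291 (decimal) → 6291 = 1×4096 + 8×256 + 9×16 + 3 → 0x1893 (hexadecimal)
0x1893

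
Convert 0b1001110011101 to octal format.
Convert 0b1001110011101 (binary) → 4096 + 512 + 256 + 128 + 16 + 8 + 4 + 1 = 5021 (decimal)
Convert 5021 (decimal) → 5021 = 1×4096 + 1×512 + 6×64 + 3×8 + 5 → 0o11635 (octal)
0o11635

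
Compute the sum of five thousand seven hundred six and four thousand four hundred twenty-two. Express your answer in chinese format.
Convert five thousand seven hundred six (English words) → 5×1000 + 7×100 + 6 = 5706 (decimal)
Convert four thousand four hundred twenty-two (English words) → 4×1000 + 4×100 + 22 = 4422 (decimal)
Compute 5706 + 4422 = 10128
Convert 10128 (decimal) → 10128 = 1×10000 + 1×100 + 2×10 + 8 → 一万零一百二十八 (Chinese numeral)
一万零一百二十八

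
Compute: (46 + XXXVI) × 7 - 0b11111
Convert XXXVI (Roman numeral) → 10 + 10 + 10 + 5 + 1 = 36 (decimal)
Convert 0b11111 (binary) → 16 + 8 + 4 + 2 + 1 = 31 (decimal)
Expression in decimal: (46 + 36) × 7 - 31
Parentheses first: 46 + 36 = 82
Multiply: 82 × 7 = 574
Subtract: 574 - 31 = 543
543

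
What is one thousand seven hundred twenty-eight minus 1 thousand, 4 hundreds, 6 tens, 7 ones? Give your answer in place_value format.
Convert one thousand seven hundred twenty-eight (English words) → 1×1000 + 7×100 + 28 = 1728 (decimal)
Convert 1 thousand, 4 hundreds, 6 tens, 7 ones (place-value notation) → 1×1000 + 4×100 + 6×10 + 7 = 1467 (decimal)
Compute 1728 - 1467 = 261
Convert 261 (decimal) → 261 = 2×100 + 6×10 + 1 → 2 hundreds, 6 tens, 1 one (place-value notation)
2 hundreds, 6 tens, 1 one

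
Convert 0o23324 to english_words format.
Convert 0o23324 (octal) → 2×4096 + 3×512 + 3×64 + 2×8 + 4 = 9940 (decimal)
Convert 9940 (decimal) → 9940 = 9×1000 + 9×100 + 40 → nine thousand nine hundred forty (English words)
nine thousand nine hundred forty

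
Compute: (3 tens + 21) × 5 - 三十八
Convert 3 tens (place-value notation) → 3×10 = 30 (decimal)
Convert 三十八 (Chinese numeral) → 3×10 + 8 = 38 (decimal)
Expression in decimal: (30 + 21) × 5 - 38
Parentheses first: 30 + 21 = 51
Multiply: 51 × 5 = 255
Subtract: 255 - 38 = 217
217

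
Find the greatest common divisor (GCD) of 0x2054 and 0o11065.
Convert 0x2054 (hexadecimal) → 2×4096 + 5×16 + 4 = 8276 (decimal)
Convert 0o11065 (octal) → 1×4096 + 1×512 + 6×8 + 5 = 4661 (decimal)
Compute gcd(8276, 4661) = 1
1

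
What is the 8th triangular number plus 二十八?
The 8th triangular number = 8×9/2 = 36
Convert 二十八 (Chinese numeral) → 2×10 + 8 = 28 (decimal)
Compute 36 + 28 = 64
64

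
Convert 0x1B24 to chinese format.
Convert 0x1B24 (hexadecimal) → 1×4096 + 11×256 + 2×16 + 4 = 6948 (decimal)
Convert 6948 (decimal) → 6948 = 6×1000 + 9×100 + 4×10 + 8 → 六千九百四十八 (Chinese numeral)
六千九百四十八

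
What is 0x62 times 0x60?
Convert 0x62 (hexadecimal) → 6×16 + 2 = 98 (decimal)
Convert 0x60 (hexadecimal) → 6×16 = 96 (decimal)
Compute 98 × 96 = 9408
9408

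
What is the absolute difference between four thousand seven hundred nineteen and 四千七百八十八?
Convert four thousand seven hundred nineteen (English words) → 4×1000 + 7×100 + 19 = 4719 (decimal)
Convert 四千七百八十八 (Chinese numeral) → 4×1000 + 7×100 + 8×10 + 8 = 4788 (decimal)
Compute |4719 - 4788| = 69
69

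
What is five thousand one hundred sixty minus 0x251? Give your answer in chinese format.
Convert five thousand one hundred sixty (English words) → 5×1000 + 1×100 + 60 = 5160 (decimal)
Convert 0x251 (hexadecimal) → 2×256 + 5×16 + 1 = 593 (decimal)
Compute 5160 - 593 = 4567
Convert 4567 (decimal) → 4567 = 4×1000 + 5×100 + 6×10 + 7 → 四千五百六十七 (Chinese numeral)
四千五百六十七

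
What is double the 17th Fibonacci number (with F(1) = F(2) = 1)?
The 17th Fibonacci number (with F(1) = F(2) = 1) = 1597
Compute 1597 × 2 = 3194
3194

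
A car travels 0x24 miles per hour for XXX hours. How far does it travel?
Convert 0x24 (hexadecimal) → 2×16 + 4 = 36 (decimal)
Convert XXX (Roman numeral) → 10 + 10 + 10 = 30 (decimal)
Compute 36 × 30 = 1080
1080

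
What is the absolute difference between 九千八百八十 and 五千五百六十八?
Convert 九千八百八十 (Chinese numeral) → 9×1000 + 8×100 + 8×10 = 9880 (decimal)
Convert 五千五百六十八 (Chinese numeral) → 5×1000 + 5×100 + 6×10 + 8 = 5568 (decimal)
Compute |9880 - 5568| = 4312
4312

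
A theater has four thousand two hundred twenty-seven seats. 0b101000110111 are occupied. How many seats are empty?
Convert four thousand two hundred twenty-seven (English words) → 4×1000 + 2×100 + 27 = 4227 (decimal)
Convert 0b101000110111 (binary) → 2048 + 512 + 32 + 16 + 4 + 2 + 1 = 2615 (decimal)
Compute 4227 - 2615 = 1612
1612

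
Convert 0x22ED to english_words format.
Convert 0x22ED (hexadecimal) → 2×4096 + 2×256 + 14×16 + 13 = 8941 (decimal)
Convert 8941 (decimal) → 8941 = 8×1000 + 9×100 + 41 → eight thousand nine hundred forty-one (English words)
eight thousand nine hundred forty-one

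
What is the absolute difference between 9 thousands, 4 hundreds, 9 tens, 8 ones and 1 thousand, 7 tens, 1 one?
Convert 9 thousands, 4 hundreds, 9 tens, 8 ones (place-value notation) → 9×1000 + 4×100 + 9×10 + 8 = 9498 (decimal)
Convert 1 thousand, 7 tens, 1 one (place-value notation) → 1×1000 + 7×10 + 1 = 1071 (decimal)
Compute |9498 - 1071| = 8427
8427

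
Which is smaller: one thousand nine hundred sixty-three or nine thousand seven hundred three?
Convert one thousand nine hundred sixty-three (English words) → 1×1000 + 9×100 + 63 = 1963 (decimal)
Convert nine thousand seven hundred three (English words) → 9×1000 + 7×100 + 3 = 9703 (decimal)
Compare 1963 vs 9703: smaller = 1963
1963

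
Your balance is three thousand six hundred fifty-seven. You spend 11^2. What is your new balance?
Convert three thousand six hundred fifty-seven (English words) → 3×1000 + 6×100 + 57 = 3657 (decimal)
Convert 11^2 (power) → 121 (decimal)
Compute 3657 - 121 = 3536
3536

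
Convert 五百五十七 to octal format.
Convert 五百五十七 (Chinese numeral) → 5×100 + 5×10 + 7 = 557 (decimal)
Convert 557 (decimal) → 557 = 1×512 + 5×8 + 5 → 0o1055 (octal)
0o1055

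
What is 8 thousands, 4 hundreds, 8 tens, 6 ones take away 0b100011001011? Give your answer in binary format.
Convert 8 thousands, 4 hundreds, 8 tens, 6 ones (place-value notation) → 8×1000 + 4×100 + 8×10 + 6 = 8486 (decimal)
Convert 0b100011001011 (binary) → 2048 + 128 + 64 + 8 + 2 + 1 = 2251 (decimal)
Compute 8486 - 2251 = 6235
Convert 6235 (decimal) → 6235 = 4096 + 2048 + 64 + 16 + 8 + 2 + 1 → 0b1100001011011 (binary)
0b1100001011011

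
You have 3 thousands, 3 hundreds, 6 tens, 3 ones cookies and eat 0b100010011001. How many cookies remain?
Convert 3 thousands, 3 hundreds, 6 tens, 3 ones (place-value notation) → 3×1000 + 3×100 + 6×10 + 3 = 3363 (decimal)
Convert 0b100010011001 (binary) → 2048 + 128 + 16 + 8 + 1 = 2201 (decimal)
Compute 3363 - 2201 = 1162
1162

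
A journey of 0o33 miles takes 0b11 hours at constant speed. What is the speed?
Convert 0o33 (octal) → 3×8 + 3 = 27 (decimal)
Convert 0b11 (binary) → 2 + 1 = 3 (decimal)
Compute 27 ÷ 3 = 9
9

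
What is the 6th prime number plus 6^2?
The 6th prime number = 13
Convert 6^2 (power) → 36 (decimal)
Compute 13 + 36 = 49
49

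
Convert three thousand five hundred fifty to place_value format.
Convert three thousand five hundred fifty (English words) → 3×1000 + 5×100 + 50 = 3550 (decimal)
Convert 3550 (decimal) → 3550 = 3×1000 + 5×100 + 5×10 → 3 thousands, 5 hundreds, 5 tens (place-value notation)
3 thousands, 5 hundreds, 5 tens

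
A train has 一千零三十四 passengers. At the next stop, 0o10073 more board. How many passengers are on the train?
Convert 一千零三十四 (Chinese numeral) → 1×1000 + 3×10 + 4 = 1034 (decimal)
Convert 0o10073 (octal) → 1×4096 + 7×8 + 3 = 4155 (decimal)
Compute 1034 + 4155 = 5189
5189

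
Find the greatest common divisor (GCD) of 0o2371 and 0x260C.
Convert 0o2371 (octal) → 2×512 + 3×64 + 7×8 + 1 = 1273 (decimal)
Convert 0x260C (hexadecimal) → 2×4096 + 6×256 + 12 = 9740 (decimal)
Compute gcd(1273, 9740) = 1
1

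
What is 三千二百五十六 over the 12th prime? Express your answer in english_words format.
Convert 三千二百五十六 (Chinese numeral) → 3×1000 + 2×100 + 5×10 + 6 = 3256 (decimal)
Convert the 12th prime (prime index) → 37 (decimal)
Compute 3256 ÷ 37 = 88
Convert 88 (decimal) → eighty-eight (English words)
eighty-eight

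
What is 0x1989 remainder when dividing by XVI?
Convert 0x1989 (hexadecimal) → 1×4096 + 9×256 + 8×16 + 9 = 6537 (decimal)
Convert XVI (Roman numeral) → 10 + 5 + 1 = 16 (decimal)
Compute 6537 mod 16 = 9
9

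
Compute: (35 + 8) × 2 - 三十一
Convert 三十一 (Chinese numeral) → 3×10 + 1 = 31 (decimal)
Expression in decimal: (35 + 8) × 2 - 31
Parentheses first: 35 + 8 = 43
Multiply: 43 × 2 = 86
Subtract: 86 - 31 = 55
55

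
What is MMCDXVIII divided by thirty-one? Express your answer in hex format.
Convert MMCDXVIII (Roman numeral) → 1000 + 1000 + 400 + 10 + 5 + 1 + 1 + 1 = 2418 (decimal)
Convert thirty-one (English words) → 31 (decimal)
Compute 2418 ÷ 31 = 78
Convert 78 (decimal) → 78 = 4×16 + 14 → 0x4E (hexadecimal)
0x4E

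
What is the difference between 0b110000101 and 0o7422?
Convert 0b110000101 (binary) → 256 + 128 + 4 + 1 = 389 (decimal)
Convert 0o7422 (octal) → 7×512 + 4×64 + 2×8 + 2 = 3858 (decimal)
Difference: |389 - 3858| = 3469
3469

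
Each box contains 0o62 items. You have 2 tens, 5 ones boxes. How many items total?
Convert 0o62 (octal) → 6×8 + 2 = 50 (decimal)
Convert 2 tens, 5 ones (place-value notation) → 2×10 + 5 = 25 (decimal)
Compute 50 × 25 = 1250
1250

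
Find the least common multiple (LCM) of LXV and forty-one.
Convert LXV (Roman numeral) → 50 + 10 + 5 = 65 (decimal)
Convert forty-one (English words) → 41 (decimal)
Compute lcm(65, 41) = 2665
2665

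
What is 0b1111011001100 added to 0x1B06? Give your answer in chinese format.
Convert 0b1111011001100 (binary) → 4096 + 2048 + 1024 + 512 + 128 + 64 + 8 + 4 = 7884 (decimal)
Convert 0x1B06 (hexadecimal) → 1×4096 + 11×256 + 6 = 6918 (decimal)
Compute 7884 + 6918 = 14802
Convert 14802 (decimal) → 14802 = 1×10000 + 4×1000 + 8×100 + 2 → 一万四千八百零二 (Chinese numeral)
一万四千八百零二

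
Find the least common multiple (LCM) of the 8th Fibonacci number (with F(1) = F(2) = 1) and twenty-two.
Convert the 8th Fibonacci number (with F(1) = F(2) = 1) (Fibonacci index) → 1, 1, 2, 3, 5, 8, 13, 21 → 21 (decimal)
Convert twenty-two (English words) → 22 (decimal)
Compute lcm(21, 22) = 462
462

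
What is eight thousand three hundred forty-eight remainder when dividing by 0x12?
Convert eight thousand three hundred forty-eight (English words) → 8×1000 + 3×100 + 48 = 8348 (decimal)
Convert 0x12 (hexadecimal) → 1×16 + 2 = 18 (decimal)
Compute 8348 mod 18 = 14
14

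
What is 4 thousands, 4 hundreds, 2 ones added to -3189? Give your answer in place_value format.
Convert 4 thousands, 4 hundreds, 2 ones (place-value notation) → 4×1000 + 4×100 + 2 = 4402 (decimal)
Compute 4402 + -3189 = 1213
Convert 1213 (decimal) → 1213 = 1×1000 + 2×100 + 1×10 + 3 → 1 thousand, 2 hundreds, 1 ten, 3 ones (place-value notation)
1 thousand, 2 hundreds, 1 ten, 3 ones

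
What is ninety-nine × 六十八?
Convert ninety-nine (English words) → 99 (decimal)
Convert 六十八 (Chinese numeral) → 6×10 + 8 = 68 (decimal)
Compute 99 × 68 = 6732
6732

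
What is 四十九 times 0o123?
Convert 四十九 (Chinese numeral) → 4×10 + 9 = 49 (decimal)
Convert 0o123 (octal) → 1×64 + 2×8 + 3 = 83 (decimal)
Compute 49 × 83 = 4067
4067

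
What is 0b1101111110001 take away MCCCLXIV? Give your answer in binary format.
Convert 0b1101111110001 (binary) → 4096 + 2048 + 512 + 256 + 128 + 64 + 32 + 16 + 1 = 7153 (decimal)
Convert MCCCLXIV (Roman numeral) → 1000 + 100 + 100 + 100 + 50 + 10 + 4 = 1364 (decimal)
Compute 7153 - 1364 = 5789
Convert 5789 (decimal) → 5789 = 4096 + 1024 + 512 + 128 + 16 + 8 + 4 + 1 → 0b1011010011101 (binary)
0b1011010011101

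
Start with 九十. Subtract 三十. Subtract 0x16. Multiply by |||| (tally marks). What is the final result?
Convert 九十 (Chinese numeral) → 9×10 = 90 (decimal)
Start: 90
Convert 三十 (Chinese numeral) → 3×10 = 30 (decimal)
90 - 30 = 60
Convert 0x16 (hexadecimal) → 1×16 + 6 = 22 (decimal)
60 - 22 = 38
Convert |||| (tally marks) → 4 (decimal)
38 × 4 = 152
152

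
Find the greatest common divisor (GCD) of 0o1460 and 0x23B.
Convert 0o1460 (octal) → 1×512 + 4×64 + 6×8 = 816 (decimal)
Convert 0x23B (hexadecimal) → 2×256 + 3×16 + 11 = 571 (decimal)
Compute gcd(816, 571) = 1
1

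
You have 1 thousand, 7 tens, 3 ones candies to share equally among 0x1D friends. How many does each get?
Convert 1 thousand, 7 tens, 3 ones (place-value notation) → 1×1000 + 7×10 + 3 = 1073 (decimal)
Convert 0x1D (hexadecimal) → 1×16 + 13 = 29 (decimal)
Compute 1073 ÷ 29 = 37
37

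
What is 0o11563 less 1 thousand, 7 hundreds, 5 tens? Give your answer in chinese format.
Convert 0o11563 (octal) → 1×4096 + 1×512 + 5×64 + 6×8 + 3 = 4979 (decimal)
Convert 1 thousand, 7 hundreds, 5 tens (place-value notation) → 1×1000 + 7×100 + 5×10 = 1750 (decimal)
Compute 4979 - 1750 = 3229
Convert 3229 (decimal) → 3229 = 3×1000 + 2×100 + 2×10 + 9 → 三千二百二十九 (Chinese numeral)
三千二百二十九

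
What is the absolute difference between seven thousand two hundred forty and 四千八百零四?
Convert seven thousand two hundred forty (English words) → 7×1000 + 2×100 + 40 = 7240 (decimal)
Convert 四千八百零四 (Chinese numeral) → 4×1000 + 8×100 + 4 = 4804 (decimal)
Compute |7240 - 4804| = 2436
2436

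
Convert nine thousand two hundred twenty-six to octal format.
Convert nine thousand two hundred twenty-six (English words) → 9×1000 + 2×100 + 26 = 9226 (decimal)
Convert 9226 (decimal) → 9226 = 2×4096 + 2×512 + 1×8 + 2 → 0o22012 (octal)
0o22012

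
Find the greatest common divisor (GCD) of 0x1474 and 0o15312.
Convert 0x1474 (hexadecimal) → 1×4096 + 4×256 + 7×16 + 4 = 5236 (decimal)
Convert 0o15312 (octal) → 1×4096 + 5×512 + 3×64 + 1×8 + 2 = 6858 (decimal)
Compute gcd(5236, 6858) = 2
2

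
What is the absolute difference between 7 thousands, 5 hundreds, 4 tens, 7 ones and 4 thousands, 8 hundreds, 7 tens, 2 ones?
Convert 7 thousands, 5 hundreds, 4 tens, 7 ones (place-value notation) → 7×1000 + 5×100 + 4×10 + 7 = 7547 (decimal)
Convert 4 thousands, 8 hundreds, 7 tens, 2 ones (place-value notation) → 4×1000 + 8×100 + 7×10 + 2 = 4872 (decimal)
Compute |7547 - 4872| = 2675
2675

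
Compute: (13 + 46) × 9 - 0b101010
Convert 0b101010 (binary) → 32 + 8 + 2 = 42 (decimal)
Expression in decimal: (13 + 46) × 9 - 42
Parentheses first: 13 + 46 = 59
Multiply: 59 × 9 = 531
Subtract: 531 - 42 = 489
489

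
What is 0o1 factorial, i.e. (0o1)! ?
Convert 0o1 (octal) → 1 (decimal)
Compute 1! = 1
1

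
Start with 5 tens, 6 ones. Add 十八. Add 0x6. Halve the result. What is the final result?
Convert 5 tens, 6 ones (place-value notation) → 5×10 + 6 = 56 (decimal)
Start: 56
Convert 十八 (Chinese numeral) → 1×10 + 8 = 18 (decimal)
56 + 18 = 74
Convert 0x6 (hexadecimal) → 6 (decimal)
74 + 6 = 80
80 ÷ 2 = 40
40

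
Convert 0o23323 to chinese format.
Convert 0o23323 (octal) → 2×4096 + 3×512 + 3×64 + 2×8 + 3 = 9939 (decimal)
Convert 9939 (decimal) → 9939 = 9×1000 + 9×100 + 3×10 + 9 → 九千九百三十九 (Chinese numeral)
九千九百三十九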